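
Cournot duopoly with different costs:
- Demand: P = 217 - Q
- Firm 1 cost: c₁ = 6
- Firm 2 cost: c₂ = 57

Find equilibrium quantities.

q₁* = 87.33, q₂* = 36.33

Work:
Reaction: q₁ = (217 - 6 - q₂)/2
Reaction: q₂ = (217 - 57 - q₁)/2
Solve simultaneously:
q₁* = (217 - 2×6 + 57)/3 = 87.33
q₂* = (217 - 2×57 + 6)/3 = 36.33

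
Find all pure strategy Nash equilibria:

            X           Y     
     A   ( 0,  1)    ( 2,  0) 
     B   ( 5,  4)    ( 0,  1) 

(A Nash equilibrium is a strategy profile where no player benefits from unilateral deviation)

Nash equilibrium: (B, X)

Work:
Best responses:
  P1 vs X: payoffs [0, 5] → best response B (payoff 5)
  P1 vs Y: payoffs [2, 0] → best response A (payoff 2)
  P2 vs A: payoffs [1, 0] → best response X (payoff 1)
  P2 vs B: payoffs [4, 1] → best response X (payoff 4)
Mutual best responses: (B,X) → Nash equilibria.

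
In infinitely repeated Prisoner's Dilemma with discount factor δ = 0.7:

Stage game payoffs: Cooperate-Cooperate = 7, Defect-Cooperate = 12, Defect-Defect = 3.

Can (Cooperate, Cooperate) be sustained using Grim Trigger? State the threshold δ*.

δ* = 0.5556; since δ = 0.7 ≥ 0.5556, cooperation can be sustained

Work:
For Grim Trigger:
Cooperate forever: 7/(1-δ)
Defect then punished: 12 + 3·δ/(1-δ)
Need: 7/(1-δ) ≥ 12 + 3·δ/(1-δ)
Solving: δ ≥ (T-R)/(T-P) = (12-7)/(12-3) = 0.5556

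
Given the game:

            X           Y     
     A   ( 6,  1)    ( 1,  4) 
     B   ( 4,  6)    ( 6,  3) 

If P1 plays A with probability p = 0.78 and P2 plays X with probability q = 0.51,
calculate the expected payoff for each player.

E[P1] = 3.8646, E[P2] = 2.9232

Work:
E[P1] = p·q·π₁(A,X) + p·(1-q)·π₁(A,Y) + (1-p)·q·π₁(B,X) + (1-p)·(1-q)·π₁(B,Y)
= 0.78·0.51·6 + 0.78·0.49·1 + 0.22·0.51·4 + 0.22·0.49·6
= 3.8646

E[P2] = 2.9232 (similar calculation)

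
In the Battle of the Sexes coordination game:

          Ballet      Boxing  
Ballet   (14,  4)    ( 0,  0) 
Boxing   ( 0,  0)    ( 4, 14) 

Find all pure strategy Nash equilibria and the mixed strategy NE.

Pure NE: (Ballet, Ballet) and (Boxing, Boxing); Mixed NE: p = 0.7778, q = 0.2222

Work:
Check pure NE:
(Ballet, Ballet): (14, 4) - no unilateral deviation beneficial
(Boxing, Boxing): (4, 14) - no unilateral deviation beneficial
Mixed NE: P1 plays Ballet with p = 0.7778, P2 plays Ballet with q = 0.2222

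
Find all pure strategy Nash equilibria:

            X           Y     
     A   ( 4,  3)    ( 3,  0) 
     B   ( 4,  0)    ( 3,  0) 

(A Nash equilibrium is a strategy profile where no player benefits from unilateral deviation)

Nash equilibrium: (A, X), (B, X), (B, Y)

Work:
Best responses:
  P1 vs X: payoffs [4, 4] → best response A/B (payoff 4)
  P1 vs Y: payoffs [3, 3] → best response A/B (payoff 3)
  P2 vs A: payoffs [3, 0] → best response X (payoff 3)
  P2 vs B: payoffs [0, 0] → best response X/Y (payoff 0)
Mutual best responses: (A,X), (B,X), (B,Y) → Nash equilibria.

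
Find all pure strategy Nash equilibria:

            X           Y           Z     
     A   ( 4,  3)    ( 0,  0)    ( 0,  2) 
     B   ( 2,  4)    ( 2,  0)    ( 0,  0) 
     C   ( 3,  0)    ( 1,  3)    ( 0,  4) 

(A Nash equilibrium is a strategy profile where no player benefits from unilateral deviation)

Nash equilibrium: (A, X), (C, Z)

Work:
Best responses:
  P1 vs X: payoffs [4, 2, 3] → best response A (payoff 4)
  P1 vs Y: payoffs [0, 2, 1] → best response B (payoff 2)
  P1 vs Z: payoffs [0, 0, 0] → best response A/B/C (payoff 0)
  P2 vs A: payoffs [3, 0, 2] → best response X (payoff 3)
  P2 vs B: payoffs [4, 0, 0] → best response X (payoff 4)
  P2 vs C: payoffs [0, 3, 4] → best response Z (payoff 4)
Mutual best responses: (A,X), (C,Z) → Nash equilibria.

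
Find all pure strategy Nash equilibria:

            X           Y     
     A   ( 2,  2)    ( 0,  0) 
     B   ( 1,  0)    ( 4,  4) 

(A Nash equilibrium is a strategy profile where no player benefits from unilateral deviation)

Nash equilibrium: (A, X), (B, Y)

Work:
Best responses:
  P1 vs X: payoffs [2, 1] → best response A (payoff 2)
  P1 vs Y: payoffs [0, 4] → best response B (payoff 4)
  P2 vs A: payoffs [2, 0] → best response X (payoff 2)
  P2 vs B: payoffs [0, 4] → best response Y (payoff 4)
Mutual best responses: (A,X), (B,Y) → Nash equilibria.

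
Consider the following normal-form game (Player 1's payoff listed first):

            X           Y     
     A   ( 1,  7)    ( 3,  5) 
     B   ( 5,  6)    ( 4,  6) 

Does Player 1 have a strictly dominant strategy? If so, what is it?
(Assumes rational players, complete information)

Yes, Player 1's strictly dominant strategy is B

Work:
A strategy strictly dominates another if it gives a strictly higher payoff against every opponent action. Compare each pair of P1's strategies column-by-column:
  A vs B: [1 vs 5, 3 vs 4] → A does not strictly dominate B (column X: 1 ≤ 5)
  B vs A: [5 vs 1, 4 vs 3] → B strictly dominates A
B strictly dominates every other strategy → strictly dominant.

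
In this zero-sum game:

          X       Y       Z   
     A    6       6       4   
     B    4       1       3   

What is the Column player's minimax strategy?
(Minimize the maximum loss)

Column should play Z, value = 4

Work:
Column player minimizes Row's maximum payoff:
Column X: max payoff to Row = 6
Column Y: max payoff to Row = 6
Column Z: max payoff to Row = 4
Minimum is 4, achieved by column Z.
Minimax strategy: Z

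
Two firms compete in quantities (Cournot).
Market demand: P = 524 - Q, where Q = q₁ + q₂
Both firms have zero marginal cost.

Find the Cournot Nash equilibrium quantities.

q₁* = q₂* = 174.67; P* = 174.67

Work:
Profit: π_i = P·q_i = (a - q_i - q_j)·q_i
FOC: ∂π_i/∂q_i = a - 2q_i - q_j = 0
Reaction function: q_i = (524 - q_j)/2
Symmetry: q* = 524/3 = 174.67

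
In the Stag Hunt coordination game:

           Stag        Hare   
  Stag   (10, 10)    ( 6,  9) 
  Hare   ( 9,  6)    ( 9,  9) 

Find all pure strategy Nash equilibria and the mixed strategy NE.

Pure NE: (Stag, Stag) and (Hare, Hare); Mixed NE: p = 0.75, q = 0.75

Work:
Check pure NE:
(Stag, Stag): (10, 10) - no unilateral deviation beneficial
(Hare, Hare): (9, 9) - no unilateral deviation beneficial
Mixed NE: P1 plays Stag with p = 0.75, P2 plays Stag with q = 0.75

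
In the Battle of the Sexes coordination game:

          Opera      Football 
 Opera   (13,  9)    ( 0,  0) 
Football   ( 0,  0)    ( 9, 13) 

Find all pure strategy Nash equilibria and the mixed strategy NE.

Pure NE: (Opera, Opera) and (Football, Football); Mixed NE: p = 0.5909, q = 0.4091

Work:
Check pure NE:
(Opera, Opera): (13, 9) - no unilateral deviation beneficial
(Football, Football): (9, 13) - no unilateral deviation beneficial
Mixed NE: P1 plays Opera with p = 0.5909, P2 plays Opera with q = 0.4091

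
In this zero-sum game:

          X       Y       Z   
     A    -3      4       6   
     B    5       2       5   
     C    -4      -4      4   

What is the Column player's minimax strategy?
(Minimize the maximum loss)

Column should play Y, value = 4

Work:
Column player minimizes Row's maximum payoff:
Column X: max payoff to Row = 5
Column Y: max payoff to Row = 4
Column Z: max payoff to Row = 6
Minimum is 4, achieved by column Y.
Minimax strategy: Y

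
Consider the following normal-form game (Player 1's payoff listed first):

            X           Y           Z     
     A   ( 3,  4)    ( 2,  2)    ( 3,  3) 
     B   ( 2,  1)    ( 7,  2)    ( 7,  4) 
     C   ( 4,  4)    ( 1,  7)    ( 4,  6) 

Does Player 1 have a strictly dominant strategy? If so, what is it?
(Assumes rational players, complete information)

No strictly dominant strategy exists for Player 1

Work:
A strategy strictly dominates another if it gives a strictly higher payoff against every opponent action. Compare each pair of P1's strategies column-by-column:
  A vs B: [3 vs 2, 2 vs 7, 3 vs 7] → A does not strictly dominate B (column Y: 2 ≤ 7)
  A vs C: [3 vs 4, 2 vs 1, 3 vs 4] → A does not strictly dominate C (column X: 3 ≤ 4)
  B vs A: [2 vs 3, 7 vs 2, 7 vs 3] → B does not strictly dominate A (column X: 2 ≤ 3)
  B vs C: [2 vs 4, 7 vs 1, 7 vs 4] → B does not strictly dominate C (column X: 2 ≤ 4)
  C vs A: [4 vs 3, 1 vs 2, 4 vs 3] → C does not strictly dominate A (column Y: 1 ≤ 2)
  C vs B: [4 vs 2, 1 vs 7, 4 vs 7] → C does not strictly dominate B (column Y: 1 ≤ 7)
No single strategy strictly dominates all others → no strictly dominant strategy.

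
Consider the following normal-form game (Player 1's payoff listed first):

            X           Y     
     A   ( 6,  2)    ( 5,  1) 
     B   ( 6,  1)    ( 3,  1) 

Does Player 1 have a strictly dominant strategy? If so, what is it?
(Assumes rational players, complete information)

No strictly dominant strategy exists for Player 1

Work:
A strategy strictly dominates another if it gives a strictly higher payoff against every opponent action. Compare each pair of P1's strategies column-by-column:
  A vs B: [6 vs 6, 5 vs 3] → A does not strictly dominate B (column X: 6 ≤ 6)
  B vs A: [6 vs 6, 3 vs 5] → B does not strictly dominate A (column X: 6 ≤ 6)
No single strategy strictly dominates all others → no strictly dominant strategy.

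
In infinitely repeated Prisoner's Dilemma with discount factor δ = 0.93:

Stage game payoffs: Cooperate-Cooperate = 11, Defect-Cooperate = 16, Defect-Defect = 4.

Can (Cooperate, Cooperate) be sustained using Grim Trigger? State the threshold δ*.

δ* = 0.4167; since δ = 0.93 ≥ 0.4167, cooperation can be sustained

Work:
For Grim Trigger:
Cooperate forever: 11/(1-δ)
Defect then punished: 16 + 4·δ/(1-δ)
Need: 11/(1-δ) ≥ 16 + 4·δ/(1-δ)
Solving: δ ≥ (T-R)/(T-P) = (16-11)/(16-4) = 0.4167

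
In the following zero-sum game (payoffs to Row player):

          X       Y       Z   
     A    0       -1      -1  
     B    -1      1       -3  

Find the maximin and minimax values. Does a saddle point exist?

Maximin = -1, Minimax = -1, Saddle: True

Work:
Row minimums: [-1, -3] → maximin = -1
Column maximums: [0, 1, -1] → minimax = -1
Saddle point exists! Game value = -1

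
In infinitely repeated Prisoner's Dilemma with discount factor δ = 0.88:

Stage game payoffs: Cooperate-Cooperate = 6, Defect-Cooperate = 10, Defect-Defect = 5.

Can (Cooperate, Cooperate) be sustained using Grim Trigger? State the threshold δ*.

δ* = 0.8; since δ = 0.88 ≥ 0.8, cooperation can be sustained

Work:
For Grim Trigger:
Cooperate forever: 6/(1-δ)
Defect then punished: 10 + 5·δ/(1-δ)
Need: 6/(1-δ) ≥ 10 + 5·δ/(1-δ)
Solving: δ ≥ (T-R)/(T-P) = (10-6)/(10-5) = 0.8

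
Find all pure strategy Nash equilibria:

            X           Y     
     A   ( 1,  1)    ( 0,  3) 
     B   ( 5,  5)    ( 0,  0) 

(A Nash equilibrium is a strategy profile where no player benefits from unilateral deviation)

Nash equilibrium: (A, Y), (B, X)

Work:
Best responses:
  P1 vs X: payoffs [1, 5] → best response B (payoff 5)
  P1 vs Y: payoffs [0, 0] → best response A/B (payoff 0)
  P2 vs A: payoffs [1, 3] → best response Y (payoff 3)
  P2 vs B: payoffs [5, 0] → best response X (payoff 5)
Mutual best responses: (A,Y), (B,X) → Nash equilibria.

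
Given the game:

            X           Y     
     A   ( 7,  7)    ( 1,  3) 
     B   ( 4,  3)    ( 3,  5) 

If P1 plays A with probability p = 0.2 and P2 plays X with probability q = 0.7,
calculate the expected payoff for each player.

E[P1] = 4.0, E[P2] = 4.04

Work:
E[P1] = p·q·π₁(A,X) + p·(1-q)·π₁(A,Y) + (1-p)·q·π₁(B,X) + (1-p)·(1-q)·π₁(B,Y)
= 0.2·0.7·7 + 0.2·0.3·1 + 0.8·0.7·4 + 0.8·0.3·3
= 4.0

E[P2] = 4.04 (similar calculation)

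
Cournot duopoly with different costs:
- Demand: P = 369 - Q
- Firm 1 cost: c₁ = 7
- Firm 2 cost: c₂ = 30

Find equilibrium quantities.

q₁* = 128.33, q₂* = 105.33

Work:
Reaction: q₁ = (369 - 7 - q₂)/2
Reaction: q₂ = (369 - 30 - q₁)/2
Solve simultaneously:
q₁* = (369 - 2×7 + 30)/3 = 128.33
q₂* = (369 - 2×30 + 7)/3 = 105.33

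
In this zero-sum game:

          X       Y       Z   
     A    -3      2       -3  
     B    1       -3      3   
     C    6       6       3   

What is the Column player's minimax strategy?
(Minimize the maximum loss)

Column should play Z, value = 3

Work:
Column player minimizes Row's maximum payoff:
Column X: max payoff to Row = 6
Column Y: max payoff to Row = 6
Column Z: max payoff to Row = 3
Minimum is 3, achieved by column Z.
Minimax strategy: Z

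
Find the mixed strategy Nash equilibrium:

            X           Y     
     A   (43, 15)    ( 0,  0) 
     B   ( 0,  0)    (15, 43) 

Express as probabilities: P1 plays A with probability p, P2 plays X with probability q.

p = 0.7414, q = 0.2586

Work:
Find probabilities that make opponent indifferent:
P2 chooses q to make P1 indifferent between A and B
P1 chooses p to make P2 indifferent between X and Y
Mixed NE: P1 plays (A: 0.7414, B: 0.2586), P2 plays (X: 0.2586, Y: 0.7414)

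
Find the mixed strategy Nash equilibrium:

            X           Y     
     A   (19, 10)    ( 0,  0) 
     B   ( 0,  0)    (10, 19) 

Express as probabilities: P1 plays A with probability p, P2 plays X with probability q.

p = 0.6552, q = 0.3448

Work:
Find probabilities that make opponent indifferent:
P2 chooses q to make P1 indifferent between A and B
P1 chooses p to make P2 indifferent between X and Y
Mixed NE: P1 plays (A: 0.6552, B: 0.3448), P2 plays (X: 0.3448, Y: 0.6552)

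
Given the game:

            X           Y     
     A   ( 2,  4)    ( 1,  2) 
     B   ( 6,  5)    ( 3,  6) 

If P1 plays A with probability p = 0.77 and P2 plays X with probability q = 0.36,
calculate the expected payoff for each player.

E[P1] = 1.9856, E[P2] = 3.3916

Work:
E[P1] = p·q·π₁(A,X) + p·(1-q)·π₁(A,Y) + (1-p)·q·π₁(B,X) + (1-p)·(1-q)·π₁(B,Y)
= 0.77·0.36·2 + 0.77·0.64·1 + 0.23·0.36·6 + 0.23·0.64·3
= 1.9856

E[P2] = 3.3916 (similar calculation)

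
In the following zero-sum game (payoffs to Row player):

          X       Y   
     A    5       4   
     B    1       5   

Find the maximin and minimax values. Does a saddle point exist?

Maximin = 4, Minimax = 5, Saddle: False

Work:
Row minimums: [4, 1] → maximin = 4
Column maximums: [5, 5] → minimax = 5
No saddle point (maximin ≠ minimax). Mixed strategy needed.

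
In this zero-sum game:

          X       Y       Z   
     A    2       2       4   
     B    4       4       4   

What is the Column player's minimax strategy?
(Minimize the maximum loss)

Column should play X or Y or Z (all achieve the minimum), value = 4

Work:
Column player minimizes Row's maximum payoff:
Column X: max payoff to Row = 4
Column Y: max payoff to Row = 4
Column Z: max payoff to Row = 4
Minimum is 4, achieved by columns X, Y, Z (tied).
Each of X or Y or Z is a minimax strategy.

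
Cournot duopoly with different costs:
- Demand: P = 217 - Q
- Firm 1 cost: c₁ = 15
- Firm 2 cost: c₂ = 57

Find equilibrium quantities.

q₁* = 81.33, q₂* = 39.33

Work:
Reaction: q₁ = (217 - 15 - q₂)/2
Reaction: q₂ = (217 - 57 - q₁)/2
Solve simultaneously:
q₁* = (217 - 2×15 + 57)/3 = 81.33
q₂* = (217 - 2×57 + 15)/3 = 39.33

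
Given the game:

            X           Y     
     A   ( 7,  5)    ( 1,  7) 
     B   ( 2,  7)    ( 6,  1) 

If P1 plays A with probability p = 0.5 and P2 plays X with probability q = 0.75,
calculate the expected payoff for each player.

E[P1] = 4.25, E[P2] = 5.5

Work:
E[P1] = p·q·π₁(A,X) + p·(1-q)·π₁(A,Y) + (1-p)·q·π₁(B,X) + (1-p)·(1-q)·π₁(B,Y)
= 0.5·0.75·7 + 0.5·0.25·1 + 0.5·0.75·2 + 0.5·0.25·6
= 4.25

E[P2] = 5.5 (similar calculation)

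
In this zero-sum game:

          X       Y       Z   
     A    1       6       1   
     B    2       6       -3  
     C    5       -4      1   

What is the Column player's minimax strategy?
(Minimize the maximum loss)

Column should play Z, value = 1

Work:
Column player minimizes Row's maximum payoff:
Column X: max payoff to Row = 5
Column Y: max payoff to Row = 6
Column Z: max payoff to Row = 1
Minimum is 1, achieved by column Z.
Minimax strategy: Z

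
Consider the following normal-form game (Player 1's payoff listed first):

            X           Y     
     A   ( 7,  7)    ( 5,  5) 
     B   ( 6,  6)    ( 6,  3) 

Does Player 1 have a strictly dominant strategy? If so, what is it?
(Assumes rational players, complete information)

No strictly dominant strategy exists for Player 1

Work:
A strategy strictly dominates another if it gives a strictly higher payoff against every opponent action. Compare each pair of P1's strategies column-by-column:
  A vs B: [7 vs 6, 5 vs 6] → A does not strictly dominate B (column Y: 5 ≤ 6)
  B vs A: [6 vs 7, 6 vs 5] → B does not strictly dominate A (column X: 6 ≤ 7)
No single strategy strictly dominates all others → no strictly dominant strategy.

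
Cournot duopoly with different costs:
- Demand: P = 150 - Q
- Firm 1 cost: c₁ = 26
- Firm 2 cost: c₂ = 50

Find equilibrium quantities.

q₁* = 49.33, q₂* = 25.33

Work:
Reaction: q₁ = (150 - 26 - q₂)/2
Reaction: q₂ = (150 - 50 - q₁)/2
Solve simultaneously:
q₁* = (150 - 2×26 + 50)/3 = 49.33
q₂* = (150 - 2×50 + 26)/3 = 25.33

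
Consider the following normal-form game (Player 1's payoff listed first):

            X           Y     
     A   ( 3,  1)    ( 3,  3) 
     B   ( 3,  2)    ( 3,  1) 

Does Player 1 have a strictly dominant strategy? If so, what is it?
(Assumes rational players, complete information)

No strictly dominant strategy exists for Player 1

Work:
A strategy strictly dominates another if it gives a strictly higher payoff against every opponent action. Compare each pair of P1's strategies column-by-column:
  A vs B: [3 vs 3, 3 vs 3] → A does not strictly dominate B (column X: 3 ≤ 3)
  B vs A: [3 vs 3, 3 vs 3] → B does not strictly dominate A (column X: 3 ≤ 3)
No single strategy strictly dominates all others → no strictly dominant strategy.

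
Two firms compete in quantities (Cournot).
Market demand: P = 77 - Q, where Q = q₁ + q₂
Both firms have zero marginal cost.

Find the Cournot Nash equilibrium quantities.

q₁* = q₂* = 25.67; P* = 25.67

Work:
Profit: π_i = P·q_i = (a - q_i - q_j)·q_i
FOC: ∂π_i/∂q_i = a - 2q_i - q_j = 0
Reaction function: q_i = (77 - q_j)/2
Symmetry: q* = 77/3 = 25.67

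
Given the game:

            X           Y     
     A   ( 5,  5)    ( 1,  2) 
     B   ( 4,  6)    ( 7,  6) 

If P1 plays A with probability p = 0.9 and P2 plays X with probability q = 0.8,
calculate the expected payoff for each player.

E[P1] = 4.24, E[P2] = 4.56

Work:
E[P1] = p·q·π₁(A,X) + p·(1-q)·π₁(A,Y) + (1-p)·q·π₁(B,X) + (1-p)·(1-q)·π₁(B,Y)
= 0.9·0.8·5 + 0.9·0.2·1 + 0.1·0.8·4 + 0.1·0.2·7
= 4.24

E[P2] = 4.56 (similar calculation)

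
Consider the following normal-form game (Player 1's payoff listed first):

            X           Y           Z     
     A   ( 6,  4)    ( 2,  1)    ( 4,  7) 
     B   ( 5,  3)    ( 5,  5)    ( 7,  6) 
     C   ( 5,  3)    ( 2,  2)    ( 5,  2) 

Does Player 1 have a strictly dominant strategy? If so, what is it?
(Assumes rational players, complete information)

No strictly dominant strategy exists for Player 1

Work:
A strategy strictly dominates another if it gives a strictly higher payoff against every opponent action. Compare each pair of P1's strategies column-by-column:
  A vs B: [6 vs 5, 2 vs 5, 4 vs 7] → A does not strictly dominate B (column Y: 2 ≤ 5)
  A vs C: [6 vs 5, 2 vs 2, 4 vs 5] → A does not strictly dominate C (column Y: 2 ≤ 2)
  B vs A: [5 vs 6, 5 vs 2, 7 vs 4] → B does not strictly dominate A (column X: 5 ≤ 6)
  B vs C: [5 vs 5, 5 vs 2, 7 vs 5] → B does not strictly dominate C (column X: 5 ≤ 5)
  C vs A: [5 vs 6, 2 vs 2, 5 vs 4] → C does not strictly dominate A (column X: 5 ≤ 6)
  C vs B: [5 vs 5, 2 vs 5, 5 vs 7] → C does not strictly dominate B (column X: 5 ≤ 5)
No single strategy strictly dominates all others → no strictly dominant strategy.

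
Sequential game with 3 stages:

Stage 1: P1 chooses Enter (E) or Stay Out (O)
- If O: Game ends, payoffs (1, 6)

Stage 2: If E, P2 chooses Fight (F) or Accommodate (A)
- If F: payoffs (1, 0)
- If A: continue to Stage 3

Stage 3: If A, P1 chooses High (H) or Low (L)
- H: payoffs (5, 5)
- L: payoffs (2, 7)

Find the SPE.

SPE: (E, A, H); Outcome (5, 5)

Work:
Stage 3: P1 chooses H (5 vs 2)
Stage 2: P2: F->0, A->5 (anticipating H). Choose A
Stage 1: P1: O->1, E->5 (anticipating A, H). Choose E
SPE path: E -> A -> H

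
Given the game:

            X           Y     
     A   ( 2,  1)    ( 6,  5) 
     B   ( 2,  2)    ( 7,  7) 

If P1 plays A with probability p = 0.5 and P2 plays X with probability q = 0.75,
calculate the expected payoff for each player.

E[P1] = 3.125, E[P2] = 2.625

Work:
E[P1] = p·q·π₁(A,X) + p·(1-q)·π₁(A,Y) + (1-p)·q·π₁(B,X) + (1-p)·(1-q)·π₁(B,Y)
= 0.5·0.75·2 + 0.5·0.25·6 + 0.5·0.75·2 + 0.5·0.25·7
= 3.125

E[P2] = 2.625 (similar calculation)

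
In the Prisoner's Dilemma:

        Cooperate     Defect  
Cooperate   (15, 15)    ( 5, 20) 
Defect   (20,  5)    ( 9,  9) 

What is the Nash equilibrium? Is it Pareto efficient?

(Defect, Defect) is NE; not Pareto efficient

Work:
Defect dominates Cooperate for both players:
If P2 cooperates: Defect (20) > Cooperate (15)
If P2 defects: Defect (9) > Cooperate (5)
NE: (Defect, Defect) with payoff (9, 9)
But (Cooperate, Cooperate) = (15, 15) Pareto dominates (9, 9)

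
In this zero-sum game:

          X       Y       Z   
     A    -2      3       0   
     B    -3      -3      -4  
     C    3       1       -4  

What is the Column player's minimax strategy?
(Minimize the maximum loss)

Column should play Z, value = 0

Work:
Column player minimizes Row's maximum payoff:
Column X: max payoff to Row = 3
Column Y: max payoff to Row = 3
Column Z: max payoff to Row = 0
Minimum is 0, achieved by column Z.
Minimax strategy: Z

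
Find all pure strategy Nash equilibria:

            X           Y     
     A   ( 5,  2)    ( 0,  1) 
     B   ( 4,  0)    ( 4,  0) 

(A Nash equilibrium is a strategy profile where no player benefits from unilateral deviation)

Nash equilibrium: (A, X), (B, Y)

Work:
Best responses:
  P1 vs X: payoffs [5, 4] → best response A (payoff 5)
  P1 vs Y: payoffs [0, 4] → best response B (payoff 4)
  P2 vs A: payoffs [2, 1] → best response X (payoff 2)
  P2 vs B: payoffs [0, 0] → best response X/Y (payoff 0)
Mutual best responses: (A,X), (B,Y) → Nash equilibria.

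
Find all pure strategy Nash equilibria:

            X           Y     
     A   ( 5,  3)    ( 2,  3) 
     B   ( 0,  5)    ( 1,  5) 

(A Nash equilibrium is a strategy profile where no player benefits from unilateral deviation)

Nash equilibrium: (A, X), (A, Y)

Work:
Best responses:
  P1 vs X: payoffs [5, 0] → best response A (payoff 5)
  P1 vs Y: payoffs [2, 1] → best response A (payoff 2)
  P2 vs A: payoffs [3, 3] → best response X/Y (payoff 3)
  P2 vs B: payoffs [5, 5] → best response X/Y (payoff 5)
Mutual best responses: (A,X), (A,Y) → Nash equilibria.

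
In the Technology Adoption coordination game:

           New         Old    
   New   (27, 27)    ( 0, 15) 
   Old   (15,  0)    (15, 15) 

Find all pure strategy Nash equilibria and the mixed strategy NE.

Pure NE: (New, New) and (Old, Old); Mixed NE: p = 0.5556, q = 0.5556

Work:
Check pure NE:
(New, New): (27, 27) - no unilateral deviation beneficial
(Old, Old): (15, 15) - no unilateral deviation beneficial
Mixed NE: P1 plays New with p = 0.5556, P2 plays New with q = 0.5556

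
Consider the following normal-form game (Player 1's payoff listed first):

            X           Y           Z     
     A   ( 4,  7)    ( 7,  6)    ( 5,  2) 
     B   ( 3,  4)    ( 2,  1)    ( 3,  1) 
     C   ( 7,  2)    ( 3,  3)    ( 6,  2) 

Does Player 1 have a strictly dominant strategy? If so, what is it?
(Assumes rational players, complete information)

No strictly dominant strategy exists for Player 1

Work:
A strategy strictly dominates another if it gives a strictly higher payoff against every opponent action. Compare each pair of P1's strategies column-by-column:
  A vs B: [4 vs 3, 7 vs 2, 5 vs 3] → A strictly dominates B
  A vs C: [4 vs 7, 7 vs 3, 5 vs 6] → A does not strictly dominate C (column X: 4 ≤ 7)
  B vs A: [3 vs 4, 2 vs 7, 3 vs 5] → B does not strictly dominate A (column X: 3 ≤ 4)
  B vs C: [3 vs 7, 2 vs 3, 3 vs 6] → B does not strictly dominate C (column X: 3 ≤ 7)
  C vs A: [7 vs 4, 3 vs 7, 6 vs 5] → C does not strictly dominate A (column Y: 3 ≤ 7)
  C vs B: [7 vs 3, 3 vs 2, 6 vs 3] → C strictly dominates B
No single strategy strictly dominates all others → no strictly dominant strategy.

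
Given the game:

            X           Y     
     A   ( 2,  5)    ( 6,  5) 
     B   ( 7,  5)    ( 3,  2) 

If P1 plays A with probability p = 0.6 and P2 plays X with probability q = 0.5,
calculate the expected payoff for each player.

E[P1] = 4.4, E[P2] = 4.4

Work:
E[P1] = p·q·π₁(A,X) + p·(1-q)·π₁(A,Y) + (1-p)·q·π₁(B,X) + (1-p)·(1-q)·π₁(B,Y)
= 0.6·0.5·2 + 0.6·0.5·6 + 0.4·0.5·7 + 0.4·0.5·3
= 4.4

E[P2] = 4.4 (similar calculation)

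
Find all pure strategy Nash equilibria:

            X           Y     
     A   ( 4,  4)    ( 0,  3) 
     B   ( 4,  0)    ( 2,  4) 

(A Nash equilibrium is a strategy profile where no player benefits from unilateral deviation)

Nash equilibrium: (A, X), (B, Y)

Work:
Best responses:
  P1 vs X: payoffs [4, 4] → best response A/B (payoff 4)
  P1 vs Y: payoffs [0, 2] → best response B (payoff 2)
  P2 vs A: payoffs [4, 3] → best response X (payoff 4)
  P2 vs B: payoffs [0, 4] → best response Y (payoff 4)
Mutual best responses: (A,X), (B,Y) → Nash equilibria.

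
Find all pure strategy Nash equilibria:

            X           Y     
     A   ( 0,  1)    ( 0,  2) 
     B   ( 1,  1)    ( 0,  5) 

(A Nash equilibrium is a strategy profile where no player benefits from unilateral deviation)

Nash equilibrium: (A, Y), (B, Y)

Work:
Best responses:
  P1 vs X: payoffs [0, 1] → best response B (payoff 1)
  P1 vs Y: payoffs [0, 0] → best response A/B (payoff 0)
  P2 vs A: payoffs [1, 2] → best response Y (payoff 2)
  P2 vs B: payoffs [1, 5] → best response Y (payoff 5)
Mutual best responses: (A,Y), (B,Y) → Nash equilibria.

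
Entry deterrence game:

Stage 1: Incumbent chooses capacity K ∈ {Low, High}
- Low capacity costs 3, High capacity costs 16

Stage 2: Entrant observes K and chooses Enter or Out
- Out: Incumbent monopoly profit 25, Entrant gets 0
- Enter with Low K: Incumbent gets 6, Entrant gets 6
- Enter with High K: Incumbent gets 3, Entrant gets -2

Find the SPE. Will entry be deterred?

SPE: (High, Enter|Low, Out|High); Entry deterred. Incumbent net profit = 9

Work:
After Low K: Entrant enters (6 > 0)
After High K: Entrant stays out (-2 < 0)
Incumbent: Low → 6−3=3, High → 25−16=9
Incumbent chooses High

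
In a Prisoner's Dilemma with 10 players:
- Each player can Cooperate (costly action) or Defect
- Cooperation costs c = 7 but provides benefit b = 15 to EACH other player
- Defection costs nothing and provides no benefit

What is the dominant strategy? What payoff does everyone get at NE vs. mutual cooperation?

Dominant: Defect; NE payoff = 0; Coop payoff = 128

Work:
Defect dominates (saves cost c = 7, benefit to others is external)
NE: All defect → everyone gets 0
If all cooperate: each receives (9)×15 - 7 = 128
Social dilemma: 128 > 0 but NE gives 0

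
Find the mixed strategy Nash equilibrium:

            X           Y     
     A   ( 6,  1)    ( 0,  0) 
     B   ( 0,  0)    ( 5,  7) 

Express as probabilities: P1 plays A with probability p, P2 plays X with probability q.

p = 0.875, q = 0.4545

Work:
Find probabilities that make opponent indifferent:
P2 chooses q to make P1 indifferent between A and B
P1 chooses p to make P2 indifferent between X and Y
Mixed NE: P1 plays (A: 0.875, B: 0.125), P2 plays (X: 0.4545, Y: 0.5455)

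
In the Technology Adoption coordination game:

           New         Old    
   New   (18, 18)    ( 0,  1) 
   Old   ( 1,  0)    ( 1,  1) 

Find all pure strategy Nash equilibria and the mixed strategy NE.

Pure NE: (New, New) and (Old, Old); Mixed NE: p = 0.0556, q = 0.0556

Work:
Check pure NE:
(New, New): (18, 18) - no unilateral deviation beneficial
(Old, Old): (1, 1) - no unilateral deviation beneficial
Mixed NE: P1 plays New with p = 0.0556, P2 plays New with q = 0.0556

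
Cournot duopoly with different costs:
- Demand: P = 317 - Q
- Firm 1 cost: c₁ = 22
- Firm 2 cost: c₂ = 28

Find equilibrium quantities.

q₁* = 100.33, q₂* = 94.33

Work:
Reaction: q₁ = (317 - 22 - q₂)/2
Reaction: q₂ = (317 - 28 - q₁)/2
Solve simultaneously:
q₁* = (317 - 2×22 + 28)/3 = 100.33
q₂* = (317 - 2×28 + 22)/3 = 94.33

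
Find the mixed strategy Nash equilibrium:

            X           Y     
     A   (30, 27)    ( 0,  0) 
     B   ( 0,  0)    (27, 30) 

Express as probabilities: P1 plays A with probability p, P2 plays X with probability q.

p = 0.5263, q = 0.4737

Work:
Find probabilities that make opponent indifferent:
P2 chooses q to make P1 indifferent between A and B
P1 chooses p to make P2 indifferent between X and Y
Mixed NE: P1 plays (A: 0.5263, B: 0.4737), P2 plays (X: 0.4737, Y: 0.5263)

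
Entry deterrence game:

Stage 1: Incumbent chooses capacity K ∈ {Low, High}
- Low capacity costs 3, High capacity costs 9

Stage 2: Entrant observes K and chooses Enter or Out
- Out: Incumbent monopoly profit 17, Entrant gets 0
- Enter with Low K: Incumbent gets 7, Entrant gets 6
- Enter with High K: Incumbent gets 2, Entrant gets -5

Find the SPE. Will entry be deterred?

SPE: (High, Enter|Low, Out|High); Entry deterred. Incumbent net profit = 8

Work:
After Low K: Entrant enters (6 > 0)
After High K: Entrant stays out (-5 < 0)
Incumbent: Low → 7−3=4, High → 17−9=8
Incumbent chooses High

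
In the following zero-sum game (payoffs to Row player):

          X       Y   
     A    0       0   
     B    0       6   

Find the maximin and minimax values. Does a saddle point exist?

Maximin = 0, Minimax = 0, Saddle: True

Work:
Row minimums: [0, 0] → maximin = 0
Column maximums: [0, 6] → minimax = 0
Saddle point exists! Game value = 0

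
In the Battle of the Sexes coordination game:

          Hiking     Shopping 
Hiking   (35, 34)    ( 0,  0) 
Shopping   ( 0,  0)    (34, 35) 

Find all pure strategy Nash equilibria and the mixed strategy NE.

Pure NE: (Hiking, Hiking) and (Shopping, Shopping); Mixed NE: p = 0.5072, q = 0.4928

Work:
Check pure NE:
(Hiking, Hiking): (35, 34) - no unilateral deviation beneficial
(Shopping, Shopping): (34, 35) - no unilateral deviation beneficial
Mixed NE: P1 plays Hiking with p = 0.5072, P2 plays Hiking with q = 0.4928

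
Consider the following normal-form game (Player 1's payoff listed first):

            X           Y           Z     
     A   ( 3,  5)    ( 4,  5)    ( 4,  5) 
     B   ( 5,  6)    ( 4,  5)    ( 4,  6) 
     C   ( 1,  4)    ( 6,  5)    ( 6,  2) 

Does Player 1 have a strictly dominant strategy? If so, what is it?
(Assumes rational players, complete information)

No strictly dominant strategy exists for Player 1

Work:
A strategy strictly dominates another if it gives a strictly higher payoff against every opponent action. Compare each pair of P1's strategies column-by-column:
  A vs B: [3 vs 5, 4 vs 4, 4 vs 4] → A does not strictly dominate B (column X: 3 ≤ 5)
  A vs C: [3 vs 1, 4 vs 6, 4 vs 6] → A does not strictly dominate C (column Y: 4 ≤ 6)
  B vs A: [5 vs 3, 4 vs 4, 4 vs 4] → B does not strictly dominate A (column Y: 4 ≤ 4)
  B vs C: [5 vs 1, 4 vs 6, 4 vs 6] → B does not strictly dominate C (column Y: 4 ≤ 6)
  C vs A: [1 vs 3, 6 vs 4, 6 vs 4] → C does not strictly dominate A (column X: 1 ≤ 3)
  C vs B: [1 vs 5, 6 vs 4, 6 vs 4] → C does not strictly dominate B (column X: 1 ≤ 5)
No single strategy strictly dominates all others → no strictly dominant strategy.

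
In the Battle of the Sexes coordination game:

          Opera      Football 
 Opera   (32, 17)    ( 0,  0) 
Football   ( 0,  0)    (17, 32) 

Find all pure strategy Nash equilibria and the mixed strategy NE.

Pure NE: (Opera, Opera) and (Football, Football); Mixed NE: p = 0.6531, q = 0.3469

Work:
Check pure NE:
(Opera, Opera): (32, 17) - no unilateral deviation beneficial
(Football, Football): (17, 32) - no unilateral deviation beneficial
Mixed NE: P1 plays Opera with p = 0.6531, P2 plays Opera with q = 0.3469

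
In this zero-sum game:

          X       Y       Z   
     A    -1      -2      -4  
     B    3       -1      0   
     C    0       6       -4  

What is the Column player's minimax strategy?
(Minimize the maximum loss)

Column should play Z, value = 0

Work:
Column player minimizes Row's maximum payoff:
Column X: max payoff to Row = 3
Column Y: max payoff to Row = 6
Column Z: max payoff to Row = 0
Minimum is 0, achieved by column Z.
Minimax strategy: Z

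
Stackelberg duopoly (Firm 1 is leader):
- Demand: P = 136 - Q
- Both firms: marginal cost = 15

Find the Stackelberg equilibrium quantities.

q₁* (leader) = 60.5, q₂* (follower) = 30.25

Work:
Follower's reaction: q₂ = (a - c - q₁)/2
Leader substitutes: π₁ = q₁·(a - q₁ - (a-c-q₁)/2 - c)
FOC: q₁* = (136 - 15)/2 = 60.50
Then: q₂* = (136 - 15 - 60.5)/2 = 30.25
Leader has first-mover advantage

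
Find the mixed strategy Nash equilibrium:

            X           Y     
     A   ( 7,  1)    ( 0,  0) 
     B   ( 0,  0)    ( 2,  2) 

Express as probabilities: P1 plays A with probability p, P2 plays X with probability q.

p = 0.6667, q = 0.2222

Work:
Find probabilities that make opponent indifferent:
P2 chooses q to make P1 indifferent between A and B
P1 chooses p to make P2 indifferent between X and Y
Mixed NE: P1 plays (A: 0.6667, B: 0.3333), P2 plays (X: 0.2222, Y: 0.7778)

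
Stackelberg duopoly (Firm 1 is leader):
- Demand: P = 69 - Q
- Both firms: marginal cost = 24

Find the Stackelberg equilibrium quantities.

q₁* (leader) = 22.5, q₂* (follower) = 11.25

Work:
Follower's reaction: q₂ = (a - c - q₁)/2
Leader substitutes: π₁ = q₁·(a - q₁ - (a-c-q₁)/2 - c)
FOC: q₁* = (69 - 24)/2 = 22.50
Then: q₂* = (69 - 24 - 22.5)/2 = 11.25
Leader has first-mover advantage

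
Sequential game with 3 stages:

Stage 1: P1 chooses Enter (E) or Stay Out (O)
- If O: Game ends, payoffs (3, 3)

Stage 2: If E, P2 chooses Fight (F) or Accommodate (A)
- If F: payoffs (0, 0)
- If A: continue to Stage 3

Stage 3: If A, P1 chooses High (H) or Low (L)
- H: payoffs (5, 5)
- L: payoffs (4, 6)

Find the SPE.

SPE: (E, A, H); Outcome (5, 5)

Work:
Stage 3: P1 chooses H (5 vs 4)
Stage 2: P2: F->0, A->5 (anticipating H). Choose A
Stage 1: P1: O->3, E->5 (anticipating A, H). Choose E
SPE path: E -> A -> H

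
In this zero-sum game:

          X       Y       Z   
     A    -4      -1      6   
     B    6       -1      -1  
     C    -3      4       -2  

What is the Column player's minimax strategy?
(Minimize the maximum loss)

Column should play Y, value = 4

Work:
Column player minimizes Row's maximum payoff:
Column X: max payoff to Row = 6
Column Y: max payoff to Row = 4
Column Z: max payoff to Row = 6
Minimum is 4, achieved by column Y.
Minimax strategy: Y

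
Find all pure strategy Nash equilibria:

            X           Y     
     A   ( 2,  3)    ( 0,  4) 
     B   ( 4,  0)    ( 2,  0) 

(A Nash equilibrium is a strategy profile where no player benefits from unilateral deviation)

Nash equilibrium: (B, X), (B, Y)

Work:
Best responses:
  P1 vs X: payoffs [2, 4] → best response B (payoff 4)
  P1 vs Y: payoffs [0, 2] → best response B (payoff 2)
  P2 vs A: payoffs [3, 4] → best response Y (payoff 4)
  P2 vs B: payoffs [0, 0] → best response X/Y (payoff 0)
Mutual best responses: (B,X), (B,Y) → Nash equilibria.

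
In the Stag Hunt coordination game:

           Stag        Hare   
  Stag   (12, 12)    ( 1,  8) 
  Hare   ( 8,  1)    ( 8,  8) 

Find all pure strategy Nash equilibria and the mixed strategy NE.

Pure NE: (Stag, Stag) and (Hare, Hare); Mixed NE: p = 0.6364, q = 0.6364

Work:
Check pure NE:
(Stag, Stag): (12, 12) - no unilateral deviation beneficial
(Hare, Hare): (8, 8) - no unilateral deviation beneficial
Mixed NE: P1 plays Stag with p = 0.6364, P2 plays Stag with q = 0.6364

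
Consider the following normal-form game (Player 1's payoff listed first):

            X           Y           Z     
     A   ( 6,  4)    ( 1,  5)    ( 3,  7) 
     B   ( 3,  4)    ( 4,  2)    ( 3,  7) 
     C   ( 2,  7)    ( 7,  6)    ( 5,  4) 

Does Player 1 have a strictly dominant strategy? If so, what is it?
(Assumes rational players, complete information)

No strictly dominant strategy exists for Player 1

Work:
A strategy strictly dominates another if it gives a strictly higher payoff against every opponent action. Compare each pair of P1's strategies column-by-column:
  A vs B: [6 vs 3, 1 vs 4, 3 vs 3] → A does not strictly dominate B (column Y: 1 ≤ 4)
  A vs C: [6 vs 2, 1 vs 7, 3 vs 5] → A does not strictly dominate C (column Y: 1 ≤ 7)
  B vs A: [3 vs 6, 4 vs 1, 3 vs 3] → B does not strictly dominate A (column X: 3 ≤ 6)
  B vs C: [3 vs 2, 4 vs 7, 3 vs 5] → B does not strictly dominate C (column Y: 4 ≤ 7)
  C vs A: [2 vs 6, 7 vs 1, 5 vs 3] → C does not strictly dominate A (column X: 2 ≤ 6)
  C vs B: [2 vs 3, 7 vs 4, 5 vs 3] → C does not strictly dominate B (column X: 2 ≤ 3)
No single strategy strictly dominates all others → no strictly dominant strategy.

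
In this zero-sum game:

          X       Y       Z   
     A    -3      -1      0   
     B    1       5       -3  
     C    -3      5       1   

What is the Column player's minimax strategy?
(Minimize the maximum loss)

Column should play X or Z (all achieve the minimum), value = 1

Work:
Column player minimizes Row's maximum payoff:
Column X: max payoff to Row = 1
Column Y: max payoff to Row = 5
Column Z: max payoff to Row = 1
Minimum is 1, achieved by columns X, Z (tied).
Each of X or Z is a minimax strategy.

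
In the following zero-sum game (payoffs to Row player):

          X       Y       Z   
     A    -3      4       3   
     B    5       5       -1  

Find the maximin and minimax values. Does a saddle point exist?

Maximin = -1, Minimax = 3, Saddle: False

Work:
Row minimums: [-3, -1] → maximin = -1
Column maximums: [5, 5, 3] → minimax = 3
No saddle point (maximin ≠ minimax). Mixed strategy needed.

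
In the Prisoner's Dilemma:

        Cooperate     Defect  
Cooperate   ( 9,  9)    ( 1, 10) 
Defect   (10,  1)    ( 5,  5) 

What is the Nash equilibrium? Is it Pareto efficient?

(Defect, Defect) is NE; not Pareto efficient

Work:
Defect dominates Cooperate for both players:
If P2 cooperates: Defect (10) > Cooperate (9)
If P2 defects: Defect (5) > Cooperate (1)
NE: (Defect, Defect) with payoff (5, 5)
But (Cooperate, Cooperate) = (9, 9) Pareto dominates (5, 5)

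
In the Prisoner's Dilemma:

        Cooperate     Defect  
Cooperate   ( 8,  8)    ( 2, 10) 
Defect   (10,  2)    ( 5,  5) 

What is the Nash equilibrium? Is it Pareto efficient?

(Defect, Defect) is NE; not Pareto efficient

Work:
Defect dominates Cooperate for both players:
If P2 cooperates: Defect (10) > Cooperate (8)
If P2 defects: Defect (5) > Cooperate (2)
NE: (Defect, Defect) with payoff (5, 5)
But (Cooperate, Cooperate) = (8, 8) Pareto dominates (5, 5)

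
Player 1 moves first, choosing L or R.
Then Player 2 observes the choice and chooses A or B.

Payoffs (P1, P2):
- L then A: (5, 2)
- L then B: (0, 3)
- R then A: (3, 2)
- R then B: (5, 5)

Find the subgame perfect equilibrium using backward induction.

P1 plays R, P2 plays B after L and B after R; Payoff (5, 5)

Work:
Backward induction:
After L: P2 chooses B → P1 gets 0
After R: P2 chooses B → P1 gets 5
P1 chooses R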